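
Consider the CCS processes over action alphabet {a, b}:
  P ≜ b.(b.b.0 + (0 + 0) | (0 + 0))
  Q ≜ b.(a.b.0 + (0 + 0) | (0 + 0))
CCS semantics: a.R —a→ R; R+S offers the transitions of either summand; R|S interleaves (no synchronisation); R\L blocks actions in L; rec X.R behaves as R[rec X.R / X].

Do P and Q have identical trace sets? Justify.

Reachable graph of P (4 states):
  m0 = b.(b.b.0 + (0 + 0) | (0 + 0)) ⊢ --b--▸ m1
  m1 = b.b.0 + (0 + 0) | (0 + 0) ⊢ --b--▸ m2
  m2 = b.0 ⊢ --b--▸ m3
  m3 = 0 ⊢ deadlocked
Reachable graph of Q (4 states):
  n0 = b.(a.b.0 + (0 + 0) | (0 + 0)) ⊢ --b--▸ n1
  n1 = a.b.0 + (0 + 0) | (0 + 0) ⊢ --a--▸ n2
  n2 = b.0 ⊢ --b--▸ n3
  n3 = 0 ⊢ deadlocked
Executing bb from P (initial set {m0}):
  step 1 (b): {m1}
  step 2 (b): {m2}
  — P admits the full trace.
Executing bb from Q (initial set {n0}):
  step 1 (b): {n1}
  step 2 (b): ∅ (Q stuck)

traces(P) ≠ traces(Q) — witness ⟨bb⟩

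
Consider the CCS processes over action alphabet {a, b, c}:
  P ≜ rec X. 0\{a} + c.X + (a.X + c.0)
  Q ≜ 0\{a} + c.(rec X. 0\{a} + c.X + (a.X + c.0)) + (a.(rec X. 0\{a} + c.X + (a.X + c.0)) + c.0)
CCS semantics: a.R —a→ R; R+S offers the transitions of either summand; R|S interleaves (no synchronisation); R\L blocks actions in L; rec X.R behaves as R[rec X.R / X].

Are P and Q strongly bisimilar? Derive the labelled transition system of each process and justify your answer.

YES

Reachable graph of P (2 states):
  m0 = rec X. 0\{a} + c.X + (a.X + c.0) has moves —a→ m0, —c→ m0, —c→ m1
  m1 = 0 has moves (no moves)
Reachable graph of Q (3 states):
  n0 = 0\{a} + c.(rec X. 0\{a} + c.X + (a.X + c.0)) + (a.(rec X. 0\{a} + c.X + (a.X + c.0)) + c.0) has moves —a→ n1, —c→ n1, —c→ n2
  n1 = rec X. 0\{a} + c.X + (a.X + c.0) has moves —a→ n1, —c→ n1, —c→ n2
  n2 = 0 has moves (no moves)
Partition-refinement fixed point:
  B0 = {m0, n0, n1}
  B1 = {m1, n2}
m0 ∈ B0, n0 ∈ B0 → same block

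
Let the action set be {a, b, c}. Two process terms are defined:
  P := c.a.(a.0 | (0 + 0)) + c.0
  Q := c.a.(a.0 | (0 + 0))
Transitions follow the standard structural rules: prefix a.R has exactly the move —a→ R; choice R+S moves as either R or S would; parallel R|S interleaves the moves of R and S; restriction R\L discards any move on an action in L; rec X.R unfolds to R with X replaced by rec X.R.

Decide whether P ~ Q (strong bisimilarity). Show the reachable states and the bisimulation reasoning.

NO

P's transition system — 5 states:
  u0 = c.a.(a.0 | (0 + 0)) + c.0 ⊢ -c-> u1, -c-> u2
  u1 = 0 ⊢ (no moves)
  u2 = a.(a.0 | (0 + 0)) ⊢ -a-> u3
  u3 = a.0 | (0 + 0) ⊢ -a-> u4
  u4 = 0 | (0 + 0) ⊢ (no moves)
Q's transition system — 4 states:
  v0 = c.a.(a.0 | (0 + 0)) ⊢ -c-> v1
  v1 = a.(a.0 | (0 + 0)) ⊢ -a-> v2
  v2 = a.0 | (0 + 0) ⊢ -a-> v3
  v3 = 0 | (0 + 0) ⊢ (no moves)
Coarsest stable partition (strong bisimilarity classes):
  B0 = {u0}
  B1 = {u2, v1}
  B2 = {u3, v2}
  B3 = {u1, u4, v3}
  B4 = {v0}
u0 ∈ B0, v0 ∈ B4 → different blocks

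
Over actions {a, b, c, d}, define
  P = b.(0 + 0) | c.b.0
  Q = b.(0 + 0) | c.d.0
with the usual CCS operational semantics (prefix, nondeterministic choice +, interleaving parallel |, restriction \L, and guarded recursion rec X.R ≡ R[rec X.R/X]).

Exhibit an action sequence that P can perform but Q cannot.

bcb

LTS(P): 6 reachable states
  p0 = b.(0 + 0) | c.b.0 ⊢ —b→ p1, —c→ p2
  p1 = (0 + 0) | c.b.0 ⊢ —c→ p3
  p2 = b.(0 + 0) | b.0 ⊢ —b→ p3, —b→ p4
  p3 = (0 + 0) | b.0 ⊢ —b→ p5
  p4 = b.(0 + 0) | 0 ⊢ —b→ p5
  p5 = (0 + 0) | 0 ⊢ ·
LTS(Q): 6 reachable states
  q0 = b.(0 + 0) | c.d.0 ⊢ —b→ q1, —c→ q2
  q1 = (0 + 0) | c.d.0 ⊢ —c→ q3
  q2 = b.(0 + 0) | d.0 ⊢ —b→ q3, —d→ q4
  q3 = (0 + 0) | d.0 ⊢ —d→ q5
  q4 = b.(0 + 0) | 0 ⊢ —b→ q5
  q5 = (0 + 0) | 0 ⊢ ·
Executing bcb from P (initial set {p0}):
  step 1 (b): {p1}
  step 2 (c): {p3}
  step 3 (b): {p5}
  P completes σ.
Executing bcb from Q (initial set {q0}):
  step 1 (b): {q1}
  step 2 (c): {q3}
  step 3 (b): no successor for Q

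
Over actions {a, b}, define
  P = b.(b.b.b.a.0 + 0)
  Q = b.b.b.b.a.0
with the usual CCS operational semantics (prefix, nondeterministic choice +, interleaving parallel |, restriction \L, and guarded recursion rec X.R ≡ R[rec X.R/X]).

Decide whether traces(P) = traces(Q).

traces(P) = traces(Q)

LTS(P): 6 reachable states
  s0 = b.(b.b.b.a.0 + 0) has moves --b--▸ s1
  s1 = b.b.b.a.0 + 0 has moves --b--▸ s2
  s2 = b.b.a.0 has moves --b--▸ s3
  s3 = b.a.0 has moves --b--▸ s4
  s4 = a.0 has moves --a--▸ s5
  s5 = 0 has moves (no moves)
LTS(Q): 6 reachable states
  t0 = b.b.b.b.a.0 has moves --b--▸ t1
  t1 = b.b.b.a.0 has moves --b--▸ t2
  t2 = b.b.a.0 has moves --b--▸ t3
  t3 = b.a.0 has moves --b--▸ t4
  t4 = a.0 has moves --a--▸ t5
  t5 = 0 has moves (no moves)
Partition-refinement fixed point:
  B0 = {s0, t0}
  B1 = {s1, t1}
  B2 = {s2, t2}
  B3 = {s3, t3}
  B4 = {s4, t4}
  B5 = {s5, t5}
s0 ∈ B0, t0 ∈ B0 → same block
Bisimilar ⇒ trace-equivalent.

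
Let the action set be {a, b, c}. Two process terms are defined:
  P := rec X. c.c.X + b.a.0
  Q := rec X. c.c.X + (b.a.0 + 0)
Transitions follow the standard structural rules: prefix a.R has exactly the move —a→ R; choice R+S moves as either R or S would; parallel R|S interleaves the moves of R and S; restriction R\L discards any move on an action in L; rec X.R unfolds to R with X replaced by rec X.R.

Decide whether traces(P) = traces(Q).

LTS(P): 4 reachable states
  m0 = rec X. c.c.X + b.a.0 ⊢ —b→ m1, —c→ m2
  m1 = a.0 ⊢ —a→ m3
  m2 = c.(rec X. c.c.X + b.a.0) ⊢ —c→ m0
  m3 = 0 ⊢ ∅
LTS(Q): 4 reachable states
  n0 = rec X. c.c.X + (b.a.0 + 0) ⊢ —b→ n1, —c→ n2
  n1 = a.0 ⊢ —a→ n3
  n2 = c.(rec X. c.c.X + (b.a.0 + 0)) ⊢ —c→ n0
  n3 = 0 ⊢ ∅
Bisimilarity quotient blocks:
  B0 = {m0, n0}
  B1 = {m1, n1}
  B2 = {m3, n3}
  B3 = {m2, n2}
m0 ∈ B0, n0 ∈ B0 → same block
Bisimilar ⇒ trace-equivalent.

YES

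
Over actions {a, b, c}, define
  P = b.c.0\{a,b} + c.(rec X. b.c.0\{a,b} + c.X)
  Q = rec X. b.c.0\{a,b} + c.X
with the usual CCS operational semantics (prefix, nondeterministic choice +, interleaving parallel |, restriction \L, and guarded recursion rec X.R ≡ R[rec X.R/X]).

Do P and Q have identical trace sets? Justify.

traces(P) = traces(Q)

Reachable graph of P (4 states):
  s0 = b.c.0\{a,b} + c.(rec X. b.c.0\{a,b} + c.X) :: -b-> s1, -c-> s2
  s1 = c.0\{a,b} :: -c-> s3
  s2 = rec X. b.c.0\{a,b} + c.X :: -b-> s1, -c-> s2
  s3 = 0\{a,b} :: ·
Reachable graph of Q (3 states):
  t0 = rec X. b.c.0\{a,b} + c.X :: -b-> t1, -c-> t0
  t1 = c.0\{a,b} :: -c-> t2
  t2 = 0\{a,b} :: ·
Partition-refinement fixed point:
  B0 = {s0, s2, t0}
  B1 = {s1, t1}
  B2 = {s3, t2}
s0 ∈ B0, t0 ∈ B0 → same block
Bisimilar ⇒ trace-equivalent.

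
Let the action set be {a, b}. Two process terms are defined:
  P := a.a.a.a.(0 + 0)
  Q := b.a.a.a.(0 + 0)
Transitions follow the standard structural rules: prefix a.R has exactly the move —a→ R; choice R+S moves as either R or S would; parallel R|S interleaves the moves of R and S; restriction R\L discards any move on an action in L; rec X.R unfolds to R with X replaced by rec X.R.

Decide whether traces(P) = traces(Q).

LTS(P): 5 reachable states
  u0 = a.a.a.a.(0 + 0) | -a-> u1
  u1 = a.a.a.(0 + 0) | -a-> u2
  u2 = a.a.(0 + 0) | -a-> u3
  u3 = a.(0 + 0) | -a-> u4
  u4 = 0 + 0 | (no moves)
LTS(Q): 5 reachable states
  v0 = b.a.a.a.(0 + 0) | -b-> v1
  v1 = a.a.a.(0 + 0) | -a-> v2
  v2 = a.a.(0 + 0) | -a-> v3
  v3 = a.(0 + 0) | -a-> v4
  v4 = 0 + 0 | (no moves)
Trace ⟨a⟩ through P, begin at {u0}:
  [1] a ⇒ {u1}
  P completes σ.
Trace ⟨a⟩ through Q, begin at {v0}:
  [1] a ⇒ ∅ (Q stuck)

trace-distinct — witness ⟨a⟩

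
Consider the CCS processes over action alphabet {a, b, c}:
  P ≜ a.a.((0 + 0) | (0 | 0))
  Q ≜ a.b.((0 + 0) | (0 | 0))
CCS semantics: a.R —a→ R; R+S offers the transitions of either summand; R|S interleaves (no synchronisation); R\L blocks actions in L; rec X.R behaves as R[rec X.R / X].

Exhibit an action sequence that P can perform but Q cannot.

P's transition system — 3 states:
  s0 = a.a.((0 + 0) | (0 | 0)) → ··a··> s1
  s1 = a.((0 + 0) | (0 | 0)) → ··a··> s2
  s2 = (0 + 0) | (0 | 0) → ·
Q's transition system — 3 states:
  t0 = a.b.((0 + 0) | (0 | 0)) → ··a··> t1
  t1 = b.((0 + 0) | (0 | 0)) → ··b··> t2
  t2 = (0 + 0) | (0 | 0) → ·
Run σ = ⟨aa⟩ on P: start {s0}
  step 1 (a): {s1}
  step 2 (a): {s2}
  P completes σ.
Run σ = ⟨aa⟩ on Q: start {t0}
  step 1 (a): {t1}
  step 2 (a): ∅  — Q cannot continue

aa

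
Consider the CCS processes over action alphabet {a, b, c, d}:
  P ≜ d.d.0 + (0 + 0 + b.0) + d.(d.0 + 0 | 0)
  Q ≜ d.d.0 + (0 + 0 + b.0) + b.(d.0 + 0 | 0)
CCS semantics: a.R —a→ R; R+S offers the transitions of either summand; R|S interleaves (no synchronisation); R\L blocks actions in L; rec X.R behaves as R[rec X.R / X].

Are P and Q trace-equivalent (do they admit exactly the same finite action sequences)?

traces(P) ≠ traces(Q) — witness ⟨bd⟩

Reachable graph of P (4 states):
  u0 = d.d.0 + (0 + 0 + b.0) + d.(d.0 + 0 | 0) :: -b-> u1, -d-> u2, -d-> u3
  u1 = 0 :: (no moves)
  u2 = d.0 :: -d-> u1
  u3 = d.0 + 0 | 0 :: -d-> u1
Reachable graph of Q (4 states):
  v0 = d.d.0 + (0 + 0 + b.0) + b.(d.0 + 0 | 0) :: -b-> v1, -b-> v2, -d-> v3
  v1 = 0 :: (no moves)
  v2 = d.0 + 0 | 0 :: -d-> v1
  v3 = d.0 :: -d-> v1
Run σ = ⟨bd⟩ on Q: start {v0}
  step 1 (b): {v1, v2}
  step 2 (d): {v1}
  — Q admits the full trace.
Run σ = ⟨bd⟩ on P: start {u0}
  step 1 (b): {u1}
  step 2 (d): ∅  — P cannot continue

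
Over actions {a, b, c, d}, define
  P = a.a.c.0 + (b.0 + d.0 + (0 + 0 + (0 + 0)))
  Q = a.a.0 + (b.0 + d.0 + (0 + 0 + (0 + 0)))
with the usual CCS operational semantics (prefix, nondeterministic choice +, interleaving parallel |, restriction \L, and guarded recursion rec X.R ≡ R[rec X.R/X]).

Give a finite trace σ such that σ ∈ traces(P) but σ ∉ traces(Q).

aac

P's transition system — 4 states:
  s0 = a.a.c.0 + (b.0 + d.0 + (0 + 0 + (0 + 0))) ⊢ --a--▸ s1, --b--▸ s2, --d--▸ s2
  s1 = a.c.0 ⊢ --a--▸ s3
  s2 = 0 ⊢ stopped
  s3 = c.0 ⊢ --c--▸ s2
Q's transition system — 3 states:
  t0 = a.a.0 + (b.0 + d.0 + (0 + 0 + (0 + 0))) ⊢ --a--▸ t1, --b--▸ t2, --d--▸ t2
  t1 = a.0 ⊢ --a--▸ t2
  t2 = 0 ⊢ stopped
Trace ⟨aac⟩ through P, begin at {s0}:
  after a @ step 1: {s1}
  after a @ step 2: {s3}
  after c @ step 3: {s2}
  P completes σ.
Trace ⟨aac⟩ through Q, begin at {t0}:
  after a @ step 1: {t1}
  after a @ step 2: {t2}
  after c @ step 3: ∅  — Q cannot continue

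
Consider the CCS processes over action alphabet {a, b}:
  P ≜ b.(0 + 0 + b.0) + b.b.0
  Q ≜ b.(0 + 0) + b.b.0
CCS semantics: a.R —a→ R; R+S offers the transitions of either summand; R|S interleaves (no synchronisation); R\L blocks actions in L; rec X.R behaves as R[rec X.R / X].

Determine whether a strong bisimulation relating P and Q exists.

P ≁ Q

P's transition system — 4 states:
  m0 = b.(0 + 0 + b.0) + b.b.0 ⊢ --b--▸ m1, --b--▸ m2
  m1 = 0 + 0 + b.0 ⊢ --b--▸ m3
  m2 = b.0 ⊢ --b--▸ m3
  m3 = 0 ⊢ deadlocked
Q's transition system — 4 states:
  n0 = b.(0 + 0) + b.b.0 ⊢ --b--▸ n1, --b--▸ n2
  n1 = 0 + 0 ⊢ deadlocked
  n2 = b.0 ⊢ --b--▸ n3
  n3 = 0 ⊢ deadlocked
Coarsest stable partition (strong bisimilarity classes):
  B0 = {m0}
  B1 = {m1, m2, n2}
  B2 = {m3, n1, n3}
  B3 = {n0}
m0 ∈ B0, n0 ∈ B3 → different blocks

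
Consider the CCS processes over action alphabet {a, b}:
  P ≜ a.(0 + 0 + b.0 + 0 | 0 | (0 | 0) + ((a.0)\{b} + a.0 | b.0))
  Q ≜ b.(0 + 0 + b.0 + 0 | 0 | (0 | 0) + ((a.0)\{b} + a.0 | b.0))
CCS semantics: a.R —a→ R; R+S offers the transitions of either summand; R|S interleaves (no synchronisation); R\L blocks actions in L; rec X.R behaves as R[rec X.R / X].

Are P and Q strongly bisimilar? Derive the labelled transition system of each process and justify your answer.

P's transition system — 7 states:
  u0 = a.(0 + 0 + b.0 + 0 | 0 | (0 | 0) + ((a.0)\{b} + a.0 | b.0)) | =a=> u1
  u1 = 0 + 0 + b.0 + 0 | 0 | (0 | 0) + ((a.0)\{b} + a.0 | b.0) | =a=> u2, =a=> u3, =b=> u4, =b=> u5
  u2 = 0 | b.0 | =b=> u6
  u3 = 0\{b} | deadlocked
  u4 = 0 | deadlocked
  u5 = a.0 | 0 | =a=> u6
  u6 = 0 | 0 | deadlocked
Q's transition system — 7 states:
  v0 = b.(0 + 0 + b.0 + 0 | 0 | (0 | 0) + ((a.0)\{b} + a.0 | b.0)) | =b=> v1
  v1 = 0 + 0 + b.0 + 0 | 0 | (0 | 0) + ((a.0)\{b} + a.0 | b.0) | =a=> v2, =a=> v3, =b=> v4, =b=> v5
  v2 = 0 | b.0 | =b=> v6
  v3 = 0\{b} | deadlocked
  v4 = 0 | deadlocked
  v5 = a.0 | 0 | =a=> v6
  v6 = 0 | 0 | deadlocked
Partition-refinement fixed point:
  B0 = {u0}
  B1 = {u1, v1}
  B2 = {u5, v5}
  B3 = {u3, u4, u6, v3, v4, v6}
  B4 = {u2, v2}
  B5 = {v0}
u0 ∈ B0, v0 ∈ B5 → different blocks

P ≁ Q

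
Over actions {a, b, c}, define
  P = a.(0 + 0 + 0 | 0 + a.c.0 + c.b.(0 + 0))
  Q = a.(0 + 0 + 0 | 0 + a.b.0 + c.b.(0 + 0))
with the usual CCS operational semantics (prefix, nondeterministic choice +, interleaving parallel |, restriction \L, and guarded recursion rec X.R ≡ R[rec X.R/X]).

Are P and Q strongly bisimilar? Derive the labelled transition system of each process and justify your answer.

not bisimilar

LTS(P): 6 reachable states
  s0 = a.(0 + 0 + 0 | 0 + a.c.0 + c.b.(0 + 0)) | -a-> s1
  s1 = 0 + 0 + 0 | 0 + a.c.0 + c.b.(0 + 0) | -a-> s2, -c-> s3
  s2 = c.0 | -c-> s4
  s3 = b.(0 + 0) | -b-> s5
  s4 = 0 | deadlocked
  s5 = 0 + 0 | deadlocked
LTS(Q): 6 reachable states
  t0 = a.(0 + 0 + 0 | 0 + a.b.0 + c.b.(0 + 0)) | -a-> t1
  t1 = 0 + 0 + 0 | 0 + a.b.0 + c.b.(0 + 0) | -a-> t2, -c-> t3
  t2 = b.0 | -b-> t4
  t3 = b.(0 + 0) | -b-> t5
  t4 = 0 | deadlocked
  t5 = 0 + 0 | deadlocked
Partition-refinement fixed point:
  B0 = {s0}
  B1 = {s1}
  B2 = {s3, t2, t3}
  B3 = {s4, s5, t4, t5}
  B4 = {s2}
  B5 = {t0}
  B6 = {t1}
s0 ∈ B0, t0 ∈ B5 → different blocks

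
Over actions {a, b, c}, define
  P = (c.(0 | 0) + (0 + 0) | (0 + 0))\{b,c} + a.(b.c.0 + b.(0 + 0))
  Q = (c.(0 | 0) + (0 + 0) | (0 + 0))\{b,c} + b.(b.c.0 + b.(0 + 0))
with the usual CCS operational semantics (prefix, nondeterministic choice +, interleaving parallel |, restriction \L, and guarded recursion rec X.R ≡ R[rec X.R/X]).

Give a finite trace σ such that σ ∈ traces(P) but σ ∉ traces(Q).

P's transition system — 5 states:
  p0 = (c.(0 | 0) + (0 + 0) | (0 + 0))\{b,c} + a.(b.c.0 + b.(0 + 0)) | -a-> p1
  p1 = b.c.0 + b.(0 + 0) | -b-> p2, -b-> p3
  p2 = 0 + 0 | deadlocked
  p3 = c.0 | -c-> p4
  p4 = 0 | deadlocked
Q's transition system — 5 states:
  q0 = (c.(0 | 0) + (0 + 0) | (0 + 0))\{b,c} + b.(b.c.0 + b.(0 + 0)) | -b-> q1
  q1 = b.c.0 + b.(0 + 0) | -b-> q2, -b-> q3
  q2 = 0 + 0 | deadlocked
  q3 = c.0 | -c-> q4
  q4 = 0 | deadlocked
Run σ = ⟨a⟩ on P: start {p0}
  step 1 (a): {p1}
  — P admits the full trace.
Run σ = ⟨a⟩ on Q: start {q0}
  step 1 (a): ∅  — Q cannot continue

a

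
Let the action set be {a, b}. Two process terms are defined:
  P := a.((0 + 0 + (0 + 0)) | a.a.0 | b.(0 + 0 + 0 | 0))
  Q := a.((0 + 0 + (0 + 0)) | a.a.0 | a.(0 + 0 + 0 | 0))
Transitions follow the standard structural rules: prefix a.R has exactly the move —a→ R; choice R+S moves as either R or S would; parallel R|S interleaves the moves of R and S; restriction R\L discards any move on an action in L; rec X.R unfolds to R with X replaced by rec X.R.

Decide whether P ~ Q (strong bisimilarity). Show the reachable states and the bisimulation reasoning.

not bisimilar

P's transition system — 7 states:
  p0 = a.((0 + 0 + (0 + 0)) | a.a.0 | b.(0 + 0 + 0 | 0)) has moves —a→ p1
  p1 = (0 + 0 + (0 + 0)) | a.a.0 | b.(0 + 0 + 0 | 0) has moves —a→ p2, —b→ p3
  p2 = (0 + 0 + (0 + 0)) | a.0 | b.(0 + 0 + 0 | 0) has moves —a→ p4, —b→ p5
  p3 = (0 + 0 + (0 + 0)) | a.a.0 | (0 + 0 + 0 | 0) has moves —a→ p5
  p4 = (0 + 0 + (0 + 0)) | 0 | b.(0 + 0 + 0 | 0) has moves —b→ p6
  p5 = (0 + 0 + (0 + 0)) | a.0 | (0 + 0 + 0 | 0) has moves —a→ p6
  p6 = (0 + 0 + (0 + 0)) | 0 | (0 + 0 + 0 | 0) has moves ·
Q's transition system — 7 states:
  q0 = a.((0 + 0 + (0 + 0)) | a.a.0 | a.(0 + 0 + 0 | 0)) has moves —a→ q1
  q1 = (0 + 0 + (0 + 0)) | a.a.0 | a.(0 + 0 + 0 | 0) has moves —a→ q2, —a→ q3
  q2 = (0 + 0 + (0 + 0)) | a.0 | a.(0 + 0 + 0 | 0) has moves —a→ q4, —a→ q5
  q3 = (0 + 0 + (0 + 0)) | a.a.0 | (0 + 0 + 0 | 0) has moves —a→ q5
  q4 = (0 + 0 + (0 + 0)) | 0 | a.(0 + 0 + 0 | 0) has moves —a→ q6
  q5 = (0 + 0 + (0 + 0)) | a.0 | (0 + 0 + 0 | 0) has moves —a→ q6
  q6 = (0 + 0 + (0 + 0)) | 0 | (0 + 0 + 0 | 0) has moves ·
Coarsest stable partition (strong bisimilarity classes):
  B0 = {p0}
  B1 = {p1}
  B2 = {p2}
  B3 = {p4}
  B4 = {p6, q6}
  B5 = {p5, q4, q5}
  B6 = {p3, q2, q3}
  B7 = {q0}
  B8 = {q1}
p0 ∈ B0, q0 ∈ B7 → different blocks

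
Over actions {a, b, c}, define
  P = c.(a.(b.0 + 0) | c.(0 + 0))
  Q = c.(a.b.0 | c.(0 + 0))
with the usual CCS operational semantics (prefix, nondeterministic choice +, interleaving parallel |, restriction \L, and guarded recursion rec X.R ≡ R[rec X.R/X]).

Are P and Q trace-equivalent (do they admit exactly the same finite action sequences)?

traces(P) = traces(Q)

Reachable graph of P (7 states):
  p0 = c.(a.(b.0 + 0) | c.(0 + 0)) ⊢ ··c··> p1
  p1 = a.(b.0 + 0) | c.(0 + 0) ⊢ ··a··> p2, ··c··> p3
  p2 = (b.0 + 0) | c.(0 + 0) ⊢ ··b··> p4, ··c··> p5
  p3 = a.(b.0 + 0) | (0 + 0) ⊢ ··a··> p5
  p4 = 0 | c.(0 + 0) ⊢ ··c··> p6
  p5 = (b.0 + 0) | (0 + 0) ⊢ ··b··> p6
  p6 = 0 | (0 + 0) ⊢ deadlocked
Reachable graph of Q (7 states):
  q0 = c.(a.b.0 | c.(0 + 0)) ⊢ ··c··> q1
  q1 = a.b.0 | c.(0 + 0) ⊢ ··a··> q2, ··c··> q3
  q2 = b.0 | c.(0 + 0) ⊢ ··b··> q4, ··c··> q5
  q3 = a.b.0 | (0 + 0) ⊢ ··a··> q5
  q4 = 0 | c.(0 + 0) ⊢ ··c··> q6
  q5 = b.0 | (0 + 0) ⊢ ··b··> q6
  q6 = 0 | (0 + 0) ⊢ deadlocked
Partition-refinement fixed point:
  B0 = {p0, q0}
  B1 = {p1, q1}
  B2 = {p3, q3}
  B3 = {p5, q5}
  B4 = {p6, q6}
  B5 = {p2, q2}
  B6 = {p4, q4}
p0 ∈ B0, q0 ∈ B0 → same block
Bisimilar ⇒ trace-equivalent.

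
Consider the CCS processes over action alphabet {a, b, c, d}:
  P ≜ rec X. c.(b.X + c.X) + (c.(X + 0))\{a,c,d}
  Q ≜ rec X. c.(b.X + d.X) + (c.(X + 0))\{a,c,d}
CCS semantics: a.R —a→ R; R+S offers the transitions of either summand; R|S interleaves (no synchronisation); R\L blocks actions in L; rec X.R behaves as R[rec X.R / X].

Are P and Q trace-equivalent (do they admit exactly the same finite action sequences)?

Reachable graph of P (2 states):
  m0 = rec X. c.(b.X + c.X) + (c.(X + 0))\{a,c,d} has moves -c-> m1
  m1 = b.(rec X. c.(b.X + c.X) + (c.(X + 0))\{a,c,d}) + c.(rec X. c.(b.X + c.X) + (c.(X + 0))\{a,c,d}) has moves -b-> m0, -c-> m0
Reachable graph of Q (2 states):
  n0 = rec X. c.(b.X + d.X) + (c.(X + 0))\{a,c,d} has moves -c-> n1
  n1 = b.(rec X. c.(b.X + d.X) + (c.(X + 0))\{a,c,d}) + d.(rec X. c.(b.X + d.X) + (c.(X + 0))\{a,c,d}) has moves -b-> n0, -d-> n0
Run σ = ⟨cc⟩ on P: start {m0}
  after c @ step 1: {m1}
  after c @ step 2: {m0}
  ✓ P
Run σ = ⟨cc⟩ on Q: start {n0}
  after c @ step 1: {n1}
  after c @ step 2: no successor for Q

NO — witness ⟨cc⟩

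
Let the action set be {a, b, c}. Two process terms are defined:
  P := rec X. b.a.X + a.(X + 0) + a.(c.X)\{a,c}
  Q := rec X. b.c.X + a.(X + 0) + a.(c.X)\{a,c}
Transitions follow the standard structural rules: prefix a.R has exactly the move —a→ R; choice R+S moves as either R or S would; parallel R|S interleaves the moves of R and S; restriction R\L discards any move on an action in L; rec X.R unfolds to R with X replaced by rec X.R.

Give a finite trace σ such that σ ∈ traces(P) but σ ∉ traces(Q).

ba

Reachable graph of P (4 states):
  s0 = rec X. b.a.X + a.(X + 0) + a.(c.X)\{a,c} → --a--▸ s1, --a--▸ s2, --b--▸ s3
  s1 = (c.(rec X. b.a.X + a.(X + 0) + a.(c.X)\{a,c}))\{a,c} → ·
  s2 = (rec X. b.a.X + a.(X + 0) + a.(c.X)\{a,c}) + 0 → --a--▸ s1, --a--▸ s2, --b--▸ s3
  s3 = a.(rec X. b.a.X + a.(X + 0) + a.(c.X)\{a,c}) → --a--▸ s0
Reachable graph of Q (4 states):
  t0 = rec X. b.c.X + a.(X + 0) + a.(c.X)\{a,c} → --a--▸ t1, --a--▸ t2, --b--▸ t3
  t1 = (c.(rec X. b.c.X + a.(X + 0) + a.(c.X)\{a,c}))\{a,c} → ·
  t2 = (rec X. b.c.X + a.(X + 0) + a.(c.X)\{a,c}) + 0 → --a--▸ t1, --a--▸ t2, --b--▸ t3
  t3 = c.(rec X. b.c.X + a.(X + 0) + a.(c.X)\{a,c}) → --c--▸ t0
Run σ = ⟨ba⟩ on P: start {s0}
  after b @ step 1: {s3}
  after a @ step 2: {s0}
  ✓ P
Run σ = ⟨ba⟩ on Q: start {t0}
  after b @ step 1: {t3}
  after a @ step 2: ∅  — Q cannot continue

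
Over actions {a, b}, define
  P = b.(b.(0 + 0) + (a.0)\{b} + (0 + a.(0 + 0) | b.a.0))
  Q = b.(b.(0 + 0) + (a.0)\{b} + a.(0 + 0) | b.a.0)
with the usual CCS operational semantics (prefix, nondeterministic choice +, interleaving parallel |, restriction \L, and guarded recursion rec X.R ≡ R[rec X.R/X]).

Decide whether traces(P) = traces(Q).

trace-equivalent

Reachable graph of P (9 states):
  u0 = b.(b.(0 + 0) + (a.0)\{b} + (0 + a.(0 + 0) | b.a.0)) :: =b=> u1
  u1 = b.(0 + 0) + (a.0)\{b} + (0 + a.(0 + 0) | b.a.0) :: =a=> u2, =a=> u3, =b=> u4, =b=> u5
  u2 = (0 + 0) | b.a.0 :: =b=> u6
  u3 = 0\{b} :: ∅
  u4 = 0 + 0 :: ∅
  u5 = a.(0 + 0) | a.0 :: =a=> u6, =a=> u7
  u6 = (0 + 0) | a.0 :: =a=> u8
  u7 = a.(0 + 0) | 0 :: =a=> u8
  u8 = (0 + 0) | 0 :: ∅
Reachable graph of Q (9 states):
  v0 = b.(b.(0 + 0) + (a.0)\{b} + a.(0 + 0) | b.a.0) :: =b=> v1
  v1 = b.(0 + 0) + (a.0)\{b} + a.(0 + 0) | b.a.0 :: =a=> v2, =a=> v3, =b=> v4, =b=> v5
  v2 = (0 + 0) | b.a.0 :: =b=> v6
  v3 = 0\{b} :: ∅
  v4 = 0 + 0 :: ∅
  v5 = a.(0 + 0) | a.0 :: =a=> v6, =a=> v7
  v6 = (0 + 0) | a.0 :: =a=> v8
  v7 = a.(0 + 0) | 0 :: =a=> v8
  v8 = (0 + 0) | 0 :: ∅
Coarsest stable partition (strong bisimilarity classes):
  B0 = {u0, v0}
  B1 = {u1, v1}
  B2 = {u5, v5}
  B3 = {u6, u7, v6, v7}
  B4 = {u3, u4, u8, v3, v4, v8}
  B5 = {u2, v2}
u0 ∈ B0, v0 ∈ B0 → same block
Bisimilar ⇒ trace-equivalent.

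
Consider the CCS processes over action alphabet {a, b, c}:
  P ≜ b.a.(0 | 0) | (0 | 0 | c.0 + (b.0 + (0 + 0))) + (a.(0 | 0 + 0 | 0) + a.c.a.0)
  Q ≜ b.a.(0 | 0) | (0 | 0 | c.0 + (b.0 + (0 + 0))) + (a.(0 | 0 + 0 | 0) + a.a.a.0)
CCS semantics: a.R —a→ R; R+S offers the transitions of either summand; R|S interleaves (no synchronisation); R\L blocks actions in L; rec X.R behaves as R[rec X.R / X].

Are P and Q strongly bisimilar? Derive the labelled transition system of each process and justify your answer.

P ≁ Q

Reachable graph of P (13 states):
  s0 = b.a.(0 | 0) | (0 | 0 | c.0 + (b.0 + (0 + 0))) + (a.(0 | 0 + 0 | 0) + a.c.a.0) → --a--▸ s1, --a--▸ s2, --b--▸ s3, --b--▸ s4, --c--▸ s5
  s1 = 0 | 0 + 0 | 0 → ·
  s2 = c.a.0 → --c--▸ s6
  s3 = a.(0 | 0) | (0 | 0 | c.0 + (b.0 + (0 + 0))) → --a--▸ s7, --b--▸ s8, --c--▸ s9
  s4 = b.a.(0 | 0) | 0 → --b--▸ s8
  s5 = b.a.(0 | 0) | (0 | 0 | 0) → --b--▸ s9
  s6 = a.0 → --a--▸ s10
  s7 = 0 | 0 | (0 | 0 | c.0 + (b.0 + (0 + 0))) → --b--▸ s11, --c--▸ s12
  s8 = a.(0 | 0) | 0 → --a--▸ s11
  s9 = a.(0 | 0) | (0 | 0 | 0) → --a--▸ s12
  s10 = 0 → ·
  s11 = 0 | 0 | 0 → ·
  s12 = 0 | 0 | (0 | 0 | 0) → ·
Reachable graph of Q (13 states):
  t0 = b.a.(0 | 0) | (0 | 0 | c.0 + (b.0 + (0 + 0))) + (a.(0 | 0 + 0 | 0) + a.a.a.0) → --a--▸ t1, --a--▸ t2, --b--▸ t3, --b--▸ t4, --c--▸ t5
  t1 = 0 | 0 + 0 | 0 → ·
  t2 = a.a.0 → --a--▸ t6
  t3 = a.(0 | 0) | (0 | 0 | c.0 + (b.0 + (0 + 0))) → --a--▸ t7, --b--▸ t8, --c--▸ t9
  t4 = b.a.(0 | 0) | 0 → --b--▸ t8
  t5 = b.a.(0 | 0) | (0 | 0 | 0) → --b--▸ t9
  t6 = a.0 → --a--▸ t10
  t7 = 0 | 0 | (0 | 0 | c.0 + (b.0 + (0 + 0))) → --b--▸ t11, --c--▸ t12
  t8 = a.(0 | 0) | 0 → --a--▸ t11
  t9 = a.(0 | 0) | (0 | 0 | 0) → --a--▸ t12
  t10 = 0 → ·
  t11 = 0 | 0 | 0 → ·
  t12 = 0 | 0 | (0 | 0 | 0) → ·
Partition-refinement fixed point:
  B0 = {s0}
  B1 = {s2}
  B2 = {s6, s8, s9, t6, t8, t9}
  B3 = {s1, s10, s11, s12, t1, t10, t11, t12}
  B4 = {s4, s5, t4, t5}
  B5 = {s3, t3}
  B6 = {s7, t7}
  B7 = {t0}
  B8 = {t2}
s0 ∈ B0, t0 ∈ B7 → different blocks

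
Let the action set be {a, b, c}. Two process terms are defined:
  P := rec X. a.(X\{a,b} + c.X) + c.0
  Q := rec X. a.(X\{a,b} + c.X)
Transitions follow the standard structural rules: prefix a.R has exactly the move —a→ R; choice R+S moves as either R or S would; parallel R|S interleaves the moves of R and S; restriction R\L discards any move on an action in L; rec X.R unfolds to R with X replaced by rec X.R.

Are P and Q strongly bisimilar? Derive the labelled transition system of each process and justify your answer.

P ≁ Q

P's transition system — 4 states:
  s0 = rec X. a.(X\{a,b} + c.X) + c.0 | —a→ s1, —c→ s2
  s1 = (rec X. a.(X\{a,b} + c.X) + c.0)\{a,b} + c.(rec X. a.(X\{a,b} + c.X) + c.0) | —c→ s0, —c→ s3
  s2 = 0 | deadlocked
  s3 = 0\{a,b} | deadlocked
Q's transition system — 2 states:
  t0 = rec X. a.(X\{a,b} + c.X) | —a→ t1
  t1 = (rec X. a.(X\{a,b} + c.X))\{a,b} + c.(rec X. a.(X\{a,b} + c.X)) | —c→ t0
Partition-refinement fixed point:
  B0 = {s0}
  B1 = {s1}
  B2 = {s2, s3}
  B3 = {t0}
  B4 = {t1}
s0 ∈ B0, t0 ∈ B3 → different blocks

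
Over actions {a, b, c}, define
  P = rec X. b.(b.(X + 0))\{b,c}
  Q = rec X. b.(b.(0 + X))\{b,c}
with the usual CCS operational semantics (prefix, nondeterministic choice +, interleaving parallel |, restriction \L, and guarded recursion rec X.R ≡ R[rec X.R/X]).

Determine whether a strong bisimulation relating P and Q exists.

P's transition system — 2 states:
  m0 = rec X. b.(b.(X + 0))\{b,c} has moves =b=> m1
  m1 = (b.((rec X. b.(b.(X + 0))\{b,c}) + 0))\{b,c} has moves stopped
Q's transition system — 2 states:
  n0 = rec X. b.(b.(0 + X))\{b,c} has moves =b=> n1
  n1 = (b.(0 + (rec X. b.(b.(0 + X))\{b,c})))\{b,c} has moves stopped
Bisimilarity quotient blocks:
  B0 = {m0, n0}
  B1 = {m1, n1}
m0 ∈ B0, n0 ∈ B0 → same block

YES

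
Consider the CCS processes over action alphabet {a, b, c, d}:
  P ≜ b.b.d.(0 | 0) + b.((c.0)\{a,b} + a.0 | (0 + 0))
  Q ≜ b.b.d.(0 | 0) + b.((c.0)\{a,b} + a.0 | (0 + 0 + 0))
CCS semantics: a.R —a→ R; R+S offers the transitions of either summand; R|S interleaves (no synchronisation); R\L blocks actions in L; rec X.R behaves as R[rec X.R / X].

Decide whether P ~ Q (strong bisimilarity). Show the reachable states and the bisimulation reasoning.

YES

LTS(P): 7 reachable states
  s0 = b.b.d.(0 | 0) + b.((c.0)\{a,b} + a.0 | (0 + 0)) :: ··b··> s1, ··b··> s2
  s1 = (c.0)\{a,b} + a.0 | (0 + 0) :: ··a··> s3, ··c··> s4
  s2 = b.d.(0 | 0) :: ··b··> s5
  s3 = 0 | (0 + 0) :: stopped
  s4 = 0\{a,b} :: stopped
  s5 = d.(0 | 0) :: ··d··> s6
  s6 = 0 | 0 :: stopped
LTS(Q): 7 reachable states
  t0 = b.b.d.(0 | 0) + b.((c.0)\{a,b} + a.0 | (0 + 0 + 0)) :: ··b··> t1, ··b··> t2
  t1 = (c.0)\{a,b} + a.0 | (0 + 0 + 0) :: ··a··> t3, ··c··> t4
  t2 = b.d.(0 | 0) :: ··b··> t5
  t3 = 0 | (0 + 0 + 0) :: stopped
  t4 = 0\{a,b} :: stopped
  t5 = d.(0 | 0) :: ··d··> t6
  t6 = 0 | 0 :: stopped
Partition-refinement fixed point:
  B0 = {s0, t0}
  B1 = {s2, t2}
  B2 = {s5, t5}
  B3 = {s3, s4, s6, t3, t4, t6}
  B4 = {s1, t1}
s0 ∈ B0, t0 ∈ B0 → same block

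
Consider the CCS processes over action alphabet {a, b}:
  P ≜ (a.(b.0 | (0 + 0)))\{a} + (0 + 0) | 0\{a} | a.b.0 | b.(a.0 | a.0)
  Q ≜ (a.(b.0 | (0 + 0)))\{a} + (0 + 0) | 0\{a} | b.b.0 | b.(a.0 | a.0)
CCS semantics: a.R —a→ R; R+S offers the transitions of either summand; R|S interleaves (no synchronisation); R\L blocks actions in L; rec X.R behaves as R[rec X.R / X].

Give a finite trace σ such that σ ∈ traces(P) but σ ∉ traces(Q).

a

Reachable graph of P (15 states):
  m0 = (a.(b.0 | (0 + 0)))\{a} + (0 + 0) | 0\{a} | a.b.0 | b.(a.0 | a.0) :: -a-> m1, -b-> m2
  m1 = (0 + 0) | 0\{a} | b.0 | b.(a.0 | a.0) :: -b-> m3, -b-> m4
  m2 = (0 + 0) | 0\{a} | a.b.0 | (a.0 | a.0) :: -a-> m4, -a-> m5, -a-> m6
  m3 = (0 + 0) | 0\{a} | 0 | b.(a.0 | a.0) :: -b-> m7
  m4 = (0 + 0) | 0\{a} | b.0 | (a.0 | a.0) :: -a-> m8, -a-> m9, -b-> m7
  m5 = (0 + 0) | 0\{a} | a.b.0 | (0 | a.0) :: -a-> m10, -a-> m8
  m6 = (0 + 0) | 0\{a} | a.b.0 | (a.0 | 0) :: -a-> m10, -a-> m9
  m7 = (0 + 0) | 0\{a} | 0 | (a.0 | a.0) :: -a-> m11, -a-> m12
  m8 = (0 + 0) | 0\{a} | b.0 | (0 | a.0) :: -a-> m13, -b-> m11
  m9 = (0 + 0) | 0\{a} | b.0 | (a.0 | 0) :: -a-> m13, -b-> m12
  m10 = (0 + 0) | 0\{a} | a.b.0 | (0 | 0) :: -a-> m13
  m11 = (0 + 0) | 0\{a} | 0 | (0 | a.0) :: -a-> m14
  m12 = (0 + 0) | 0\{a} | 0 | (a.0 | 0) :: -a-> m14
  m13 = (0 + 0) | 0\{a} | b.0 | (0 | 0) :: -b-> m14
  m14 = (0 + 0) | 0\{a} | 0 | (0 | 0) :: (no moves)
Reachable graph of Q (15 states):
  n0 = (a.(b.0 | (0 + 0)))\{a} + (0 + 0) | 0\{a} | b.b.0 | b.(a.0 | a.0) :: -b-> n1, -b-> n2
  n1 = (0 + 0) | 0\{a} | b.0 | b.(a.0 | a.0) :: -b-> n3, -b-> n4
  n2 = (0 + 0) | 0\{a} | b.b.0 | (a.0 | a.0) :: -a-> n5, -a-> n6, -b-> n4
  n3 = (0 + 0) | 0\{a} | 0 | b.(a.0 | a.0) :: -b-> n7
  n4 = (0 + 0) | 0\{a} | b.0 | (a.0 | a.0) :: -a-> n8, -a-> n9, -b-> n7
  n5 = (0 + 0) | 0\{a} | b.b.0 | (0 | a.0) :: -a-> n10, -b-> n8
  n6 = (0 + 0) | 0\{a} | b.b.0 | (a.0 | 0) :: -a-> n10, -b-> n9
  n7 = (0 + 0) | 0\{a} | 0 | (a.0 | a.0) :: -a-> n11, -a-> n12
  n8 = (0 + 0) | 0\{a} | b.0 | (0 | a.0) :: -a-> n13, -b-> n11
  n9 = (0 + 0) | 0\{a} | b.0 | (a.0 | 0) :: -a-> n13, -b-> n12
  n10 = (0 + 0) | 0\{a} | b.b.0 | (0 | 0) :: -b-> n13
  n11 = (0 + 0) | 0\{a} | 0 | (0 | a.0) :: -a-> n14
  n12 = (0 + 0) | 0\{a} | 0 | (a.0 | 0) :: -a-> n14
  n13 = (0 + 0) | 0\{a} | b.0 | (0 | 0) :: -b-> n14
  n14 = (0 + 0) | 0\{a} | 0 | (0 | 0) :: (no moves)
Trace ⟨a⟩ through P, begin at {m0}:
  [1] a ⇒ {m1}
  ✓ P
Trace ⟨a⟩ through Q, begin at {n0}:
  [1] a ⇒ ∅ (Q stuck)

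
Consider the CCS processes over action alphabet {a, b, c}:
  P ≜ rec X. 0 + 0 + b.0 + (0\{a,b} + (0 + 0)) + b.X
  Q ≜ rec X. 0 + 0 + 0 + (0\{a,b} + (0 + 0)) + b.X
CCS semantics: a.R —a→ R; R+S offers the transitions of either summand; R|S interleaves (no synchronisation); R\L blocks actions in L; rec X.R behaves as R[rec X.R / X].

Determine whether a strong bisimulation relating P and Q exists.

not bisimilar

Reachable graph of P (2 states):
  u0 = rec X. 0 + 0 + b.0 + (0\{a,b} + (0 + 0)) + b.X has moves ··b··> u0, ··b··> u1
  u1 = 0 has moves ∅
Reachable graph of Q (1 states):
  v0 = rec X. 0 + 0 + 0 + (0\{a,b} + (0 + 0)) + b.X has moves ··b··> v0
Coarsest stable partition (strong bisimilarity classes):
  B0 = {u0}
  B1 = {u1}
  B2 = {v0}
u0 ∈ B0, v0 ∈ B2 → different blocks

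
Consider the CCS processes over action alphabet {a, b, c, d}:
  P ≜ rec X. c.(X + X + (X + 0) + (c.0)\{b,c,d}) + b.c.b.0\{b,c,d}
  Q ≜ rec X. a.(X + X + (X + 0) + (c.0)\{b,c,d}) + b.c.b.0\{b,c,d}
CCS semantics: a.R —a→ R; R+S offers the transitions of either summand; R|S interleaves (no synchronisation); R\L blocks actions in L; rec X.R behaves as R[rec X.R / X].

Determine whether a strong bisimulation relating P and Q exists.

NO

P's transition system — 5 states:
  p0 = rec X. c.(X + X + (X + 0) + (c.0)\{b,c,d}) + b.c.b.0\{b,c,d} ⊢ ··b··> p1, ··c··> p2
  p1 = c.b.0\{b,c,d} ⊢ ··c··> p3
  p2 = (rec X. c.(X + X + (X + 0) + (c.0)\{b,c,d}) + b.c.b.0\{b,c,d}) + (rec X. c.(X + X + (X + 0) + (c.0)\{b,c,d}) + b.c.b.0\{b,c,d}) + ((rec X. c.(X + X + (X + 0) + (c.0)\{b,c,d}) + b.c.b.0\{b,c,d}) + 0) + (c.0)\{b,c,d} ⊢ ··b··> p1, ··c··> p2
  p3 = b.0\{b,c,d} ⊢ ··b··> p4
  p4 = 0\{b,c,d} ⊢ (no moves)
Q's transition system — 5 states:
  q0 = rec X. a.(X + X + (X + 0) + (c.0)\{b,c,d}) + b.c.b.0\{b,c,d} ⊢ ··a··> q1, ··b··> q2
  q1 = (rec X. a.(X + X + (X + 0) + (c.0)\{b,c,d}) + b.c.b.0\{b,c,d}) + (rec X. a.(X + X + (X + 0) + (c.0)\{b,c,d}) + b.c.b.0\{b,c,d}) + ((rec X. a.(X + X + (X + 0) + (c.0)\{b,c,d}) + b.c.b.0\{b,c,d}) + 0) + (c.0)\{b,c,d} ⊢ ··a··> q1, ··b··> q2
  q2 = c.b.0\{b,c,d} ⊢ ··c··> q3
  q3 = b.0\{b,c,d} ⊢ ··b··> q4
  q4 = 0\{b,c,d} ⊢ (no moves)
Bisimilarity quotient blocks:
  B0 = {p0, p2}
  B1 = {p1, q2}
  B2 = {p3, q3}
  B3 = {p4, q4}
  B4 = {q0, q1}
p0 ∈ B0, q0 ∈ B4 → different blocks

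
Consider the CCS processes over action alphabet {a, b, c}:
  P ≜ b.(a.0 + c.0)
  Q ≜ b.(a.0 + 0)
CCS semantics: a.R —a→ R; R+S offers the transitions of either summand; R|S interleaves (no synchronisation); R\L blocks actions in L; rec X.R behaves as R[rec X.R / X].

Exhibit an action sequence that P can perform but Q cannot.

bc

Reachable graph of P (3 states):
  s0 = b.(a.0 + c.0) | —b→ s1
  s1 = a.0 + c.0 | —a→ s2, —c→ s2
  s2 = 0 | ∅
Reachable graph of Q (3 states):
  t0 = b.(a.0 + 0) | —b→ t1
  t1 = a.0 + 0 | —a→ t2
  t2 = 0 | ∅
Executing bc from P (initial set {s0}):
  [1] b ⇒ {s1}
  [2] c ⇒ {s2}
  — P admits the full trace.
Executing bc from Q (initial set {t0}):
  [1] b ⇒ {t1}
  [2] c ⇒ no successor for Q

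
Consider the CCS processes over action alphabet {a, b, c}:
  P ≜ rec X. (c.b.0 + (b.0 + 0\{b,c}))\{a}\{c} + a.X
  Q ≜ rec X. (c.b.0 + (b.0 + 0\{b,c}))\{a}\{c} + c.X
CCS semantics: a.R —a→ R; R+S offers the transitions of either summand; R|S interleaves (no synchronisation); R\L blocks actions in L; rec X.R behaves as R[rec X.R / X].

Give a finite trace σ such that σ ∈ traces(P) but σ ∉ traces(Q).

a

Reachable graph of P (2 states):
  u0 = rec X. (c.b.0 + (b.0 + 0\{b,c}))\{a}\{c} + a.X has moves -a-> u0, -b-> u1
  u1 = 0\{a}\{c} has moves deadlocked
Reachable graph of Q (2 states):
  v0 = rec X. (c.b.0 + (b.0 + 0\{b,c}))\{a}\{c} + c.X has moves -b-> v1, -c-> v0
  v1 = 0\{a}\{c} has moves deadlocked
Executing a from P (initial set {u0}):
  [1] a ⇒ {u0}
  ✓ P
Executing a from Q (initial set {v0}):
  [1] a ⇒ ∅ (Q stuck)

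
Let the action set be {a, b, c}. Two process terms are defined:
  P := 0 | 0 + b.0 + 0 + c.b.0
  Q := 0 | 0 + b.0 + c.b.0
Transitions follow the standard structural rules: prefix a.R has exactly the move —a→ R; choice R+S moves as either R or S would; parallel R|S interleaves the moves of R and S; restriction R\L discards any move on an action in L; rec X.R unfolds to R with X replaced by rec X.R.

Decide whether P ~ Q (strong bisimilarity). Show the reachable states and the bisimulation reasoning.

YES

Reachable graph of P (3 states):
  m0 = 0 | 0 + b.0 + 0 + c.b.0 | --b--▸ m1, --c--▸ m2
  m1 = 0 | (no moves)
  m2 = b.0 | --b--▸ m1
Reachable graph of Q (3 states):
  n0 = 0 | 0 + b.0 + c.b.0 | --b--▸ n1, --c--▸ n2
  n1 = 0 | (no moves)
  n2 = b.0 | --b--▸ n1
Bisimilarity quotient blocks:
  B0 = {m0, n0}
  B1 = {m1, n1}
  B2 = {m2, n2}
m0 ∈ B0, n0 ∈ B0 → same block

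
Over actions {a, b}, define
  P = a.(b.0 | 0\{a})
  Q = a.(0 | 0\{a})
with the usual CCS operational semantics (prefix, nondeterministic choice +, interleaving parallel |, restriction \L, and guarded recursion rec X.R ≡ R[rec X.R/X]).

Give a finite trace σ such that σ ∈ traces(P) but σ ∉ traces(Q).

ab

Reachable graph of P (3 states):
  p0 = a.(b.0 | 0\{a}) → =a=> p1
  p1 = b.0 | 0\{a} → =b=> p2
  p2 = 0 | 0\{a} → (no moves)
Reachable graph of Q (2 states):
  q0 = a.(0 | 0\{a}) → =a=> q1
  q1 = 0 | 0\{a} → (no moves)
Executing ab from P (initial set {p0}):
  after a @ step 1: {p1}
  after b @ step 2: {p2}
  — P admits the full trace.
Executing ab from Q (initial set {q0}):
  after a @ step 1: {q1}
  after b @ step 2: ∅ (Q stuck)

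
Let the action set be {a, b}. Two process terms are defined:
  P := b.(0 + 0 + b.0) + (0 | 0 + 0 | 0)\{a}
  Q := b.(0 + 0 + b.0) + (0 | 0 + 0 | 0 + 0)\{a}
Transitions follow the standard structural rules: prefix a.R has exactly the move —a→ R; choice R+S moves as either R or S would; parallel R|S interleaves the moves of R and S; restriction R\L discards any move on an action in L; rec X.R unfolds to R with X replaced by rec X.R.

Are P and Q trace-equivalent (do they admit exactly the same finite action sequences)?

trace-equivalent

P's transition system — 3 states:
  m0 = b.(0 + 0 + b.0) + (0 | 0 + 0 | 0)\{a} ⊢ ··b··> m1
  m1 = 0 + 0 + b.0 ⊢ ··b··> m2
  m2 = 0 ⊢ deadlocked
Q's transition system — 3 states:
  n0 = b.(0 + 0 + b.0) + (0 | 0 + 0 | 0 + 0)\{a} ⊢ ··b··> n1
  n1 = 0 + 0 + b.0 ⊢ ··b··> n2
  n2 = 0 ⊢ deadlocked
Coarsest stable partition (strong bisimilarity classes):
  B0 = {m0, n0}
  B1 = {m1, n1}
  B2 = {m2, n2}
m0 ∈ B0, n0 ∈ B0 → same block
Bisimilar ⇒ trace-equivalent.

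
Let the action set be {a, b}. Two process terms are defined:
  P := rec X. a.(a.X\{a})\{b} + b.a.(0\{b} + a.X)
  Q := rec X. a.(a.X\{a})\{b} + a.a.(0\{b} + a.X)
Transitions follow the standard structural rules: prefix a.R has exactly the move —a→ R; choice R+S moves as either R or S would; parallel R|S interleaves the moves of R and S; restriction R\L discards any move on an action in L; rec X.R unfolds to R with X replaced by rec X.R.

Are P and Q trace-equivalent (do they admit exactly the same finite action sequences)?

NO — witness ⟨b⟩

Reachable graph of P (5 states):
  s0 = rec X. a.(a.X\{a})\{b} + b.a.(0\{b} + a.X) | ··a··> s1, ··b··> s2
  s1 = (a.(rec X. a.(a.X\{a})\{b} + b.a.(0\{b} + a.X))\{a})\{b} | ··a··> s3
  s2 = a.(0\{b} + a.(rec X. a.(a.X\{a})\{b} + b.a.(0\{b} + a.X))) | ··a··> s4
  s3 = (rec X. a.(a.X\{a})\{b} + b.a.(0\{b} + a.X))\{a}\{b} | ∅
  s4 = 0\{b} + a.(rec X. a.(a.X\{a})\{b} + b.a.(0\{b} + a.X)) | ··a··> s0
Reachable graph of Q (5 states):
  t0 = rec X. a.(a.X\{a})\{b} + a.a.(0\{b} + a.X) | ··a··> t1, ··a··> t2
  t1 = (a.(rec X. a.(a.X\{a})\{b} + a.a.(0\{b} + a.X))\{a})\{b} | ··a··> t3
  t2 = a.(0\{b} + a.(rec X. a.(a.X\{a})\{b} + a.a.(0\{b} + a.X))) | ··a··> t4
  t3 = (rec X. a.(a.X\{a})\{b} + a.a.(0\{b} + a.X))\{a}\{b} | ∅
  t4 = 0\{b} + a.(rec X. a.(a.X\{a})\{b} + a.a.(0\{b} + a.X)) | ··a··> t0
Executing b from P (initial set {s0}):
  step 1 (b): {s2}
  — P admits the full trace.
Executing b from Q (initial set {t0}):
  step 1 (b): ∅  — Q cannot continue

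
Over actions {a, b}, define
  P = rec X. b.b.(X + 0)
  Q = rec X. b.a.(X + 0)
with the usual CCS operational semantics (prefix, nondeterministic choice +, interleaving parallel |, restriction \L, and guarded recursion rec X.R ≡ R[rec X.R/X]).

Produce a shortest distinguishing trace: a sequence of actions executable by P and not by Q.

P's transition system — 3 states:
  p0 = rec X. b.b.(X + 0) has moves —b→ p1
  p1 = b.((rec X. b.b.(X + 0)) + 0) has moves —b→ p2
  p2 = (rec X. b.b.(X + 0)) + 0 has moves —b→ p1
Q's transition system — 3 states:
  q0 = rec X. b.a.(X + 0) has moves —b→ q1
  q1 = a.((rec X. b.a.(X + 0)) + 0) has moves —a→ q2
  q2 = (rec X. b.a.(X + 0)) + 0 has moves —b→ q1
Trace ⟨bb⟩ through P, begin at {p0}:
  [1] b ⇒ {p1}
  [2] b ⇒ {p2}
  P completes σ.
Trace ⟨bb⟩ through Q, begin at {q0}:
  [1] b ⇒ {q1}
  [2] b ⇒ ∅ (Q stuck)

bb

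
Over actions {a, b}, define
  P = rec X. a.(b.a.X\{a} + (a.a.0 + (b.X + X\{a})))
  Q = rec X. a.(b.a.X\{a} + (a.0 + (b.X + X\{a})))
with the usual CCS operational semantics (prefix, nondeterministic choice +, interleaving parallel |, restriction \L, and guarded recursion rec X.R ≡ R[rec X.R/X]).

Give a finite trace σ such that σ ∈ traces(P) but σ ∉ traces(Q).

Reachable graph of P (6 states):
  m0 = rec X. a.(b.a.X\{a} + (a.a.0 + (b.X + X\{a}))) has moves =a=> m1
  m1 = b.a.(rec X. a.(b.a.X\{a} + (a.a.0 + (b.X + X\{a}))))\{a} + (a.a.0 + (b.(rec X. a.(b.a.X\{a} + (a.a.0 + (b.X + X\{a})))) + (rec X. a.(b.a.X\{a} + (a.a.0 + (b.X + X\{a}))))\{a})) has moves =a=> m2, =b=> m0, =b=> m3
  m2 = a.0 has moves =a=> m4
  m3 = a.(rec X. a.(b.a.X\{a} + (a.a.0 + (b.X + X\{a}))))\{a} has moves =a=> m5
  m4 = 0 has moves stopped
  m5 = (rec X. a.(b.a.X\{a} + (a.a.0 + (b.X + X\{a}))))\{a} has moves stopped
Reachable graph of Q (5 states):
  n0 = rec X. a.(b.a.X\{a} + (a.0 + (b.X + X\{a}))) has moves =a=> n1
  n1 = b.a.(rec X. a.(b.a.X\{a} + (a.0 + (b.X + X\{a}))))\{a} + (a.0 + (b.(rec X. a.(b.a.X\{a} + (a.0 + (b.X + X\{a})))) + (rec X. a.(b.a.X\{a} + (a.0 + (b.X + X\{a}))))\{a})) has moves =a=> n2, =b=> n0, =b=> n3
  n2 = 0 has moves stopped
  n3 = a.(rec X. a.(b.a.X\{a} + (a.0 + (b.X + X\{a}))))\{a} has moves =a=> n4
  n4 = (rec X. a.(b.a.X\{a} + (a.0 + (b.X + X\{a}))))\{a} has moves stopped
Executing aaa from P (initial set {m0}):
  after a @ step 1: {m1}
  after a @ step 2: {m2}
  after a @ step 3: {m4}
  P completes σ.
Executing aaa from Q (initial set {n0}):
  after a @ step 1: {n1}
  after a @ step 2: {n2}
  after a @ step 3: no successor for Q

aaa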